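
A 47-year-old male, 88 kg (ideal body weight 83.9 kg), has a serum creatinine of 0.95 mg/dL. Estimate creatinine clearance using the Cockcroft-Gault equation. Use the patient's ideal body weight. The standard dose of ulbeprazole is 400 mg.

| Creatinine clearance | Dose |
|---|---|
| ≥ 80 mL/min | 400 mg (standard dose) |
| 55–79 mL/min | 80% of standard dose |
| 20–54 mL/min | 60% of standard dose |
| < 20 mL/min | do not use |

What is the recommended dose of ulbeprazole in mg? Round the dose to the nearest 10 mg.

CrCl = (140 − 47) × 83.9 / (72 × 0.95) = 7802.7 / 68.40 ≈ 114.1 mL/min
CrCl ≈ 114 mL/min → bracket ≥ 80 mL/min.
100% of 400 mg = 400 mg

400 mg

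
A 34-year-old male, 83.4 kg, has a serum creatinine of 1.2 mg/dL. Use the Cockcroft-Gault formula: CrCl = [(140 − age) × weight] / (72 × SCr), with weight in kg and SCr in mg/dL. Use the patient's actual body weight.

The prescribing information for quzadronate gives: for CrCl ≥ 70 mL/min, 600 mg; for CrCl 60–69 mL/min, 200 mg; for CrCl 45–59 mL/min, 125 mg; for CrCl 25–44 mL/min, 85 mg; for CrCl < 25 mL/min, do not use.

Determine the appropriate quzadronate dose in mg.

600 mg

CrCl = (140 − 34) × 83.4 / (72 × 1.2) = 8840.4 / 86.40 ≈ 102.3 mL/min
CrCl ≈ 102 mL/min → bracket ≥ 70 mL/min.
Dose for this bracket: 600 mg.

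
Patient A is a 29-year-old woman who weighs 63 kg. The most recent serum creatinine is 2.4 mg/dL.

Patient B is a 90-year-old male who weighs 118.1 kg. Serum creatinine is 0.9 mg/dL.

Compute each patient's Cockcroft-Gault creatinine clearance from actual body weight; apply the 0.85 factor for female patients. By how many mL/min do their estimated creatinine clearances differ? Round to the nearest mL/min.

Patient A: CrCl = (140 − 29) × 63 / (72 × 2.4) × 0.85 = 6993.0 / 172.80 × 0.85 ≈ 34.4 mL/min
Patient B: CrCl = (140 − 90) × 118.1 / (72 × 0.9) = 5905.0 / 64.80 ≈ 91.1 mL/min
|34.4 − 91.1| = 56.7 mL/min

57 mL/min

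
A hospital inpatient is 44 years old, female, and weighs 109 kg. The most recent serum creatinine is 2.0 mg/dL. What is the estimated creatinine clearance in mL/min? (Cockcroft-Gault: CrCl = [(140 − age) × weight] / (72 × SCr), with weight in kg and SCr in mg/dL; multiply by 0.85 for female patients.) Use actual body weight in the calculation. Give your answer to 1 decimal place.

CrCl = (140 − 44) × 109 / (72 × 2) × 0.85 = 10464.0 / 144.00 × 0.85 ≈ 61.8 mL/min

61.8 mL/min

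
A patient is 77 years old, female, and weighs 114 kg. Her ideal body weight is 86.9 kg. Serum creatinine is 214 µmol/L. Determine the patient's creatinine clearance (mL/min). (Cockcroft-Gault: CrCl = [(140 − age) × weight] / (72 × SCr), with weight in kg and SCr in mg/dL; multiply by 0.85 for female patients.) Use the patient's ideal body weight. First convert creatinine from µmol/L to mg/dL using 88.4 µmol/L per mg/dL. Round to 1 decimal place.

SCr = 214 / 88.4 = 2.421 mg/dL
CrCl = (140 − 77) × 86.9 / (72 × 2.421) × 0.85 = 5474.7 / 174.31 × 0.85 ≈ 26.7 mL/min

26.7 mL/min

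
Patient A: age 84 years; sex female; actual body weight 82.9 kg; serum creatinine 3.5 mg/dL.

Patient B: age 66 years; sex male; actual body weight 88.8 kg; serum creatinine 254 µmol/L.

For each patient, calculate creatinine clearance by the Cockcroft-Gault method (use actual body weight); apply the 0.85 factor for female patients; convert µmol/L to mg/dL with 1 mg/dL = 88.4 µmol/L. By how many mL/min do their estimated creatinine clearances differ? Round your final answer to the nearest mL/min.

16 mL/min

Patient A: CrCl = (140 − 84) × 82.9 / (72 × 3.5) × 0.85 = 4642.4 / 252.00 × 0.85 ≈ 15.7 mL/min
Patient B: SCr = 254 / 88.4 = 2.873 mg/dL
Patient B: CrCl = (140 − 66) × 88.8 / (72 × 2.873) = 6571.2 / 206.86 ≈ 31.8 mL/min
|15.7 − 31.8| = 16.1 mL/min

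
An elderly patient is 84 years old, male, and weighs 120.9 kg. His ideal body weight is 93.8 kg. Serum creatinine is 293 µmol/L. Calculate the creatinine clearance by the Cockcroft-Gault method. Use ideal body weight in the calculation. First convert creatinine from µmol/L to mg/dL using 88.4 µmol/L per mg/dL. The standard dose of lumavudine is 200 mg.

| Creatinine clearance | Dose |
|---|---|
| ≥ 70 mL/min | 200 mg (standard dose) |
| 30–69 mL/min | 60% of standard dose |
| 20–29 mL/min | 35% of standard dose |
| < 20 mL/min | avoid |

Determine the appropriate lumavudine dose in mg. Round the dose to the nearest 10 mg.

70 mg

SCr = 293 / 88.4 = 3.314 mg/dL
CrCl = (140 − 84) × 93.8 / (72 × 3.314) = 5252.8 / 238.61 ≈ 22.0 mL/min
CrCl ≈ 22 mL/min → bracket 20–29 mL/min.
35% of 200 mg = 70 mg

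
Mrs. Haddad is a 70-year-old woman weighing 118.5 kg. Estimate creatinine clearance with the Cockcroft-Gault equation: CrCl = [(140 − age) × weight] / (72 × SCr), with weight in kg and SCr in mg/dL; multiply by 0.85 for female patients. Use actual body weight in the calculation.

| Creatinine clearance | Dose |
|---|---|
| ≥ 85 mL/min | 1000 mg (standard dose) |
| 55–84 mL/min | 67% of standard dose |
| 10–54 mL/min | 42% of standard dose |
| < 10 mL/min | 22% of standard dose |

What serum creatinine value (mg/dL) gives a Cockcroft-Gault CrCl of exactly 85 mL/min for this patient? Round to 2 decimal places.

Standard dose requires CrCl ≥ 85 mL/min.
Set (140 − 70) × 118.5 × 0.85 / (72 × SCr) = 85
SCr = (140 − 70) × 118.5 × 0.85 / (72 × 85) = 1.152 mg/dL

1.15 mg/dL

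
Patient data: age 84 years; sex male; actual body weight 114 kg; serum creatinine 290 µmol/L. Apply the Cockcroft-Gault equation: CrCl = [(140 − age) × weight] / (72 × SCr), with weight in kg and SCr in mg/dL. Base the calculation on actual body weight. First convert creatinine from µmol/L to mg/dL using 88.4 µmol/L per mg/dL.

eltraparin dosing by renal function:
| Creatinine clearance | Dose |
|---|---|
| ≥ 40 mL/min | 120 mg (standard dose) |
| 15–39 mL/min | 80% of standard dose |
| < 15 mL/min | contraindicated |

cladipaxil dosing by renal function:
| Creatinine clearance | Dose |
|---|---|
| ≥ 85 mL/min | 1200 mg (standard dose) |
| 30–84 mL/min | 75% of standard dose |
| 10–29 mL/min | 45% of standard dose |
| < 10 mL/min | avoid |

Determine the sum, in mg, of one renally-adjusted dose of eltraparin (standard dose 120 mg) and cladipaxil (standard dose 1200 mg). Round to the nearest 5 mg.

SCr = 290 / 88.4 = 3.281 mg/dL
CrCl = (140 − 84) × 114 / (72 × 3.281) = 6384.0 / 236.23 ≈ 27.0 mL/min
CrCl ≈ 27 mL/min.
eltraparin: 15–39 mL/min → 80% of 120 mg = 96 mg.
cladipaxil: 10–29 mL/min → 45% of 1200 mg = 540 mg.
Total = 96 + 540 = 636 mg.

635 mg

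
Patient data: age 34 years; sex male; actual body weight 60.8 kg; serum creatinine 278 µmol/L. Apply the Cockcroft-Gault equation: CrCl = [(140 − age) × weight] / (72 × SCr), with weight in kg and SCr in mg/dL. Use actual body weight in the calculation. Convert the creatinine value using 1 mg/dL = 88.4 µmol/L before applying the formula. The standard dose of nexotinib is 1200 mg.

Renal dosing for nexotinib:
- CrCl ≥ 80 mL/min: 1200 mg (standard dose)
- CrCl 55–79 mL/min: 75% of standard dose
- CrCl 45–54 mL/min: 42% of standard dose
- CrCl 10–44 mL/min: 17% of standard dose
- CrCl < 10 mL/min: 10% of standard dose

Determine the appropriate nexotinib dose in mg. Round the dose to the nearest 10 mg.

200 mg

SCr = 278 / 88.4 = 3.145 mg/dL
CrCl = (140 − 34) × 60.8 / (72 × 3.145) = 6444.8 / 226.44 ≈ 28.5 mL/min
CrCl ≈ 28 mL/min → bracket 10–44 mL/min.
17% of 1200 mg = 204 mg → 200 mg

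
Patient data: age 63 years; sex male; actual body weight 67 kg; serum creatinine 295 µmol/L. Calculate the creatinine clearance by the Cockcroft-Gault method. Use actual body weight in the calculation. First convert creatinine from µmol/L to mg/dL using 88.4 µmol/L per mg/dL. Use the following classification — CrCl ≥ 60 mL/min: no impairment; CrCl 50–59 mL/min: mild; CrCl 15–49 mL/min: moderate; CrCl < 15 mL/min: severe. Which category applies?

moderate

SCr = 295 / 88.4 = 3.337 mg/dL
CrCl = (140 − 63) × 67 / (72 × 3.337) = 5159.0 / 240.26 ≈ 21.5 mL/min
21 mL/min falls in the 'moderate' range.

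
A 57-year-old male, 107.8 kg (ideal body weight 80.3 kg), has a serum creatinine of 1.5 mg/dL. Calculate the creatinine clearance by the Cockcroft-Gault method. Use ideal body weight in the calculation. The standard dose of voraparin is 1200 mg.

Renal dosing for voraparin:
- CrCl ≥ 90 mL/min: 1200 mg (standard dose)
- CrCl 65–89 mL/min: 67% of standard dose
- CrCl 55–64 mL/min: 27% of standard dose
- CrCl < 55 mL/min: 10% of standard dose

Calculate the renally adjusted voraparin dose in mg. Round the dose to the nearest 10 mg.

CrCl = (140 − 57) × 80.3 / (72 × 1.5) = 6664.9 / 108.00 ≈ 61.7 mL/min
CrCl ≈ 62 mL/min → bracket 55–64 mL/min.
27% of 1200 mg = 324 mg → 320 mg

320 mg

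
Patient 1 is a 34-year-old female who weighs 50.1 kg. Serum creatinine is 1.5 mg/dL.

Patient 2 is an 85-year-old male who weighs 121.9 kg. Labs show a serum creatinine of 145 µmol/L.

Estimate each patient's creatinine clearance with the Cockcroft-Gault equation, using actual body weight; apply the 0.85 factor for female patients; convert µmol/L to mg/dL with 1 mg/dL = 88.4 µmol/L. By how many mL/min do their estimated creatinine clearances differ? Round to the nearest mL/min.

Patient 1: CrCl = (140 − 34) × 50.1 / (72 × 1.5) × 0.85 = 5310.6 / 108.00 × 0.85 ≈ 41.8 mL/min
Patient 2: SCr = 145 / 88.4 = 1.64 mg/dL
Patient 2: CrCl = (140 − 85) × 121.9 / (72 × 1.64) = 6704.5 / 118.08 ≈ 56.8 mL/min
|41.8 − 56.8| = 15.0 mL/min

15 mL/min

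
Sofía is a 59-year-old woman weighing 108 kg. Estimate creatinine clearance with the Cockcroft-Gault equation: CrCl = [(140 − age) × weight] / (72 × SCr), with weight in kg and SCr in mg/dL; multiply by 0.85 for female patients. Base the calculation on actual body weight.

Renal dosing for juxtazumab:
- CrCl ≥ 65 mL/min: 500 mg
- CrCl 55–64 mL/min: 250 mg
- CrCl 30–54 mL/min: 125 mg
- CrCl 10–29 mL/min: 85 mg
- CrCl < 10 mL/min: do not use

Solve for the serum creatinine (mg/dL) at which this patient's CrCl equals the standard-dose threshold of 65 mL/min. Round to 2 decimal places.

1.59 mg/dL

Standard dose requires CrCl ≥ 65 mL/min.
Set (140 − 59) × 108 × 0.85 / (72 × SCr) = 65
SCr = (140 − 59) × 108 × 0.85 / (72 × 65) = 1.589 mg/dL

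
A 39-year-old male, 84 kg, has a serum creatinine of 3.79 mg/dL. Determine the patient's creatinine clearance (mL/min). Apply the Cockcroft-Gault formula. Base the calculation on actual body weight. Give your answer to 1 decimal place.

31.1 mL/min

CrCl = (140 − 39) × 84 / (72 × 3.79) = 8484.0 / 272.88 ≈ 31.1 mL/min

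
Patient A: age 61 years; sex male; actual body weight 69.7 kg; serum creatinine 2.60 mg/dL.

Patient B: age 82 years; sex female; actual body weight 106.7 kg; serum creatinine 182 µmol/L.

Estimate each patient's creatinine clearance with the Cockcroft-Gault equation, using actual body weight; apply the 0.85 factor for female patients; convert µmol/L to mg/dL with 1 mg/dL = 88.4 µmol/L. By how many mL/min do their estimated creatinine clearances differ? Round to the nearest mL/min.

6 mL/min

Patient A: CrCl = (140 − 61) × 69.7 / (72 × 2.6) = 5506.3 / 187.20 ≈ 29.4 mL/min
Patient B: SCr = 182 / 88.4 = 2.059 mg/dL
Patient B: CrCl = (140 − 82) × 106.7 / (72 × 2.059) × 0.85 = 6188.6 / 148.25 × 0.85 ≈ 35.5 mL/min
|29.4 − 35.5| = 6.1 mL/min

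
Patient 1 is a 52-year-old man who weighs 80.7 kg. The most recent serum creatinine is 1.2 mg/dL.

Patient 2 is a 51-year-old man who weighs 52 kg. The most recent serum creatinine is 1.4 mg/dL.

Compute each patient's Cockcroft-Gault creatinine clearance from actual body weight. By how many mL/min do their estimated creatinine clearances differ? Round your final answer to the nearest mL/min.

Patient 1: CrCl = (140 − 52) × 80.7 / (72 × 1.2) = 7101.6 / 86.40 ≈ 82.2 mL/min
Patient 2: CrCl = (140 − 51) × 52 / (72 × 1.4) = 4628.0 / 100.80 ≈ 45.9 mL/min
|82.2 − 45.9| = 36.3 mL/min

36 mL/min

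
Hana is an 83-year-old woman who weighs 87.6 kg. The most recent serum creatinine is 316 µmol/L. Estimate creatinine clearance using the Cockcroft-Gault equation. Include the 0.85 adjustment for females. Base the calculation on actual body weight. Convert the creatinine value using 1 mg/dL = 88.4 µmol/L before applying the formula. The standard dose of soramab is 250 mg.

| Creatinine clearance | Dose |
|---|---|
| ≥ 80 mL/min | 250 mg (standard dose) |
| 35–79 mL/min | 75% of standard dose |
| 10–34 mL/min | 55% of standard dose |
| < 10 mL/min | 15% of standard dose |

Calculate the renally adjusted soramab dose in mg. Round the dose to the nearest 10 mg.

SCr = 316 / 88.4 = 3.575 mg/dL
CrCl = (140 − 83) × 87.6 / (72 × 3.575) × 0.85 = 4993.2 / 257.40 × 0.85 ≈ 16.5 mL/min
CrCl ≈ 16 mL/min → bracket 10–34 mL/min.
55% of 250 mg = 137.5 mg → 140 mg

140 mg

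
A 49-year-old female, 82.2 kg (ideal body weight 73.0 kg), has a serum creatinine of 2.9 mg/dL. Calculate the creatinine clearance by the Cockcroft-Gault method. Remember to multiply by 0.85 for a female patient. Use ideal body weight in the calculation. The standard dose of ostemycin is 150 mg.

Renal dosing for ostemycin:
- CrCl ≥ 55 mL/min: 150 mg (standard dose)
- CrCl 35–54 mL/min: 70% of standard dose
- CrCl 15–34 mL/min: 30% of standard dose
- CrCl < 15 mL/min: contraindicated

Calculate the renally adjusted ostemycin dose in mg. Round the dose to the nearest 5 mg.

CrCl = (140 − 49) × 73 / (72 × 2.9) × 0.85 = 6643.0 / 208.80 × 0.85 ≈ 27.0 mL/min
CrCl ≈ 27 mL/min → bracket 15–34 mL/min.
30% of 150 mg = 45 mg

45 mg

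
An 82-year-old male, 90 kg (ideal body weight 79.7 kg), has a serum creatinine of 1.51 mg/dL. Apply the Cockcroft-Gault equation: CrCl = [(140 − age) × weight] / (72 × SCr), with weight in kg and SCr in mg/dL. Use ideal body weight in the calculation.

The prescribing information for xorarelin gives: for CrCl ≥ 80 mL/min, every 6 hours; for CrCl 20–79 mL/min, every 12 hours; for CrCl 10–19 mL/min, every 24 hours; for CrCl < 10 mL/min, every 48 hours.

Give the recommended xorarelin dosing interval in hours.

CrCl = (140 − 82) × 79.7 / (72 × 1.51) = 4622.6 / 108.72 ≈ 42.5 mL/min
CrCl ≈ 43 mL/min → bracket 20–79 mL/min → every 12 hours.

every 12 hours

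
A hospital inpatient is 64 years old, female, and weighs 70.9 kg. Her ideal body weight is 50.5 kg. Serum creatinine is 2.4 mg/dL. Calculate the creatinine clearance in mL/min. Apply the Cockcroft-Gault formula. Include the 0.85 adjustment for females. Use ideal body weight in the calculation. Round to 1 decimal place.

18.9 mL/min

CrCl = (140 − 64) × 50.5 / (72 × 2.4) × 0.85 = 3838.0 / 172.80 × 0.85 ≈ 18.9 mL/min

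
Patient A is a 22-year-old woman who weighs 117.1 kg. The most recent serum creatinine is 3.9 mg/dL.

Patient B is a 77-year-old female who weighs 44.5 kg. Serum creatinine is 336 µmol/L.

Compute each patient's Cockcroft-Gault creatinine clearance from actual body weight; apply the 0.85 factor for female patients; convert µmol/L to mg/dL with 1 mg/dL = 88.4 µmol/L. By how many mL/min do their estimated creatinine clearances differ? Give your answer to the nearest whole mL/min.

Patient A: CrCl = (140 − 22) × 117.1 / (72 × 3.9) × 0.85 = 13817.8 / 280.80 × 0.85 ≈ 41.8 mL/min
Patient B: SCr = 336 / 88.4 = 3.801 mg/dL
Patient B: CrCl = (140 − 77) × 44.5 / (72 × 3.801) × 0.85 = 2803.5 / 273.67 × 0.85 ≈ 8.7 mL/min
|41.8 − 8.7| = 33.1 mL/min

33 mL/min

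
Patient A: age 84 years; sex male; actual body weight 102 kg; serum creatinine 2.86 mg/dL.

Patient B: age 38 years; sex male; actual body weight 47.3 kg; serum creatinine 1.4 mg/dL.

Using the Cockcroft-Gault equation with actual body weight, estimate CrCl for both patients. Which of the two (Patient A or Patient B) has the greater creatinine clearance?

Patient A: CrCl = (140 − 84) × 102 / (72 × 2.86) = 5712.0 / 205.92 ≈ 27.7 mL/min
Patient B: CrCl = (140 − 38) × 47.3 / (72 × 1.4) = 4824.6 / 100.80 ≈ 47.9 mL/min
27.7 vs 47.9 mL/min → Patient B is higher.

Patient B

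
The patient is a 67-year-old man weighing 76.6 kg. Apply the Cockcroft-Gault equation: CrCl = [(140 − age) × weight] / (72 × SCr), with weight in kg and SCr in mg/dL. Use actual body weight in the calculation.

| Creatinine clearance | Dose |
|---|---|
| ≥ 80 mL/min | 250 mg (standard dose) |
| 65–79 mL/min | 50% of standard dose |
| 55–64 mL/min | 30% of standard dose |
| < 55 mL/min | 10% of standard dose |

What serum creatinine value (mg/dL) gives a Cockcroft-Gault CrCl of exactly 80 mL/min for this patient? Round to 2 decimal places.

Standard dose requires CrCl ≥ 80 mL/min.
Set (140 − 67) × 76.6 / (72 × SCr) = 80
SCr = (140 − 67) × 76.6 / (72 × 80) = 0.971 mg/dL

0.97 mg/dL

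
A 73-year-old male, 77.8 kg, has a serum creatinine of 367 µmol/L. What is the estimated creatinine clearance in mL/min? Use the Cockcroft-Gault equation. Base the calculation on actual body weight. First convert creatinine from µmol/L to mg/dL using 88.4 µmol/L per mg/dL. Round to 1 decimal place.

SCr = 367 / 88.4 = 4.152 mg/dL
CrCl = (140 − 73) × 77.8 / (72 × 4.152) = 5212.6 / 298.94 ≈ 17.4 mL/min

17.4 mL/min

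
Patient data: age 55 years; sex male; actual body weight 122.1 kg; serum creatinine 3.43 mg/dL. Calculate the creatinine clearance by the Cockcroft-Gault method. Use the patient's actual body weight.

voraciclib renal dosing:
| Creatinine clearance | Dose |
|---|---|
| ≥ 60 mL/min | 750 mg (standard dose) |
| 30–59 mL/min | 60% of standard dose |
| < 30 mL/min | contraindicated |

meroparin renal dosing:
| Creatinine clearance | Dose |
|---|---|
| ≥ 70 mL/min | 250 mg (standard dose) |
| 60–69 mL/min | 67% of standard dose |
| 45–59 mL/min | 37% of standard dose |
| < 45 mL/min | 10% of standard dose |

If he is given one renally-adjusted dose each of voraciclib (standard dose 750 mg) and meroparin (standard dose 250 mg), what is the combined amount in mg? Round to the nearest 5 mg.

475 mg

CrCl = (140 − 55) × 122.1 / (72 × 3.43) = 10378.5 / 246.96 ≈ 42.0 mL/min
CrCl ≈ 42 mL/min.
voraciclib: 30–59 mL/min → 60% of 750 mg = 450 mg.
meroparin: < 45 mL/min → 10% of 250 mg = 25 mg.
Total = 450 + 25 = 475 mg.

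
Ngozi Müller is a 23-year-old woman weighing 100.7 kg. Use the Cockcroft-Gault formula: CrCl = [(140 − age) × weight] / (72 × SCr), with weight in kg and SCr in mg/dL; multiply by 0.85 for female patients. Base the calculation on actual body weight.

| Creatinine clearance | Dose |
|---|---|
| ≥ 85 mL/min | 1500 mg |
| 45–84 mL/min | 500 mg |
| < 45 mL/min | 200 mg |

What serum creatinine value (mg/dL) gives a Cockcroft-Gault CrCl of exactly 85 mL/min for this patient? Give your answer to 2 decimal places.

Standard dose requires CrCl ≥ 85 mL/min.
Set (140 − 23) × 100.7 × 0.85 / (72 × SCr) = 85
SCr = (140 − 23) × 100.7 × 0.85 / (72 × 85) = 1.636 mg/dL

1.64 mg/dL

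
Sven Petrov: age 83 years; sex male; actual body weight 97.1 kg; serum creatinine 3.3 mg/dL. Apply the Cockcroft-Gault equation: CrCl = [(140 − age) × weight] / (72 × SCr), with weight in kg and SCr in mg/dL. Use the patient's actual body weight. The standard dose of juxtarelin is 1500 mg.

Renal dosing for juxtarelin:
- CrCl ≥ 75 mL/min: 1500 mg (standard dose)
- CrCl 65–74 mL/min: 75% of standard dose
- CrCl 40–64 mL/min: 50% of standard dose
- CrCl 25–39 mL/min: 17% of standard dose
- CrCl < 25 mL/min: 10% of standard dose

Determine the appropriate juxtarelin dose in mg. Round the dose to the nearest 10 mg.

CrCl = (140 − 83) × 97.1 / (72 × 3.3) = 5534.7 / 237.60 ≈ 23.3 mL/min
CrCl ≈ 23 mL/min → bracket < 25 mL/min.
10% of 1500 mg = 150 mg

150 mg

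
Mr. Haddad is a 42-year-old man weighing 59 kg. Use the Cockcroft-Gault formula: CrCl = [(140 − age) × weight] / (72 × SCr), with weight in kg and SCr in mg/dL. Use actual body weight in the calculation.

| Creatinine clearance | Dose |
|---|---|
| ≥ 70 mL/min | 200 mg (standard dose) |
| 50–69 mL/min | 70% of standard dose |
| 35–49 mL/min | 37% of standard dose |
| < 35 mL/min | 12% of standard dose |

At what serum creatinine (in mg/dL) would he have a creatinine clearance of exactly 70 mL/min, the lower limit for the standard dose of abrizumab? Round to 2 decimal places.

1.15 mg/dL

Standard dose requires CrCl ≥ 70 mL/min.
Set (140 − 42) × 59 / (72 × SCr) = 70
SCr = (140 − 42) × 59 / (72 × 70) = 1.147 mg/dL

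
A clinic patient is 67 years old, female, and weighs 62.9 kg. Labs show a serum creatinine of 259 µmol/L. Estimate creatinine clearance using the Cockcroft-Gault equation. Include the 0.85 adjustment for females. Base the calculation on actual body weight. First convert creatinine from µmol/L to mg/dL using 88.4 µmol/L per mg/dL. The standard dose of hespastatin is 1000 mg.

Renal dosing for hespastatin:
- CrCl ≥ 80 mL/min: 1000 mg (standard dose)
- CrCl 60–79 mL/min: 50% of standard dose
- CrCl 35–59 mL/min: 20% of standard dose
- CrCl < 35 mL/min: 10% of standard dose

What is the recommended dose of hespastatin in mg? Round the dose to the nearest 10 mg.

SCr = 259 / 88.4 = 2.93 mg/dL
CrCl = (140 − 67) × 62.9 / (72 × 2.93) × 0.85 = 4591.7 / 210.96 × 0.85 ≈ 18.5 mL/min
CrCl ≈ 19 mL/min → bracket < 35 mL/min.
10% of 1000 mg = 100 mg

100 mg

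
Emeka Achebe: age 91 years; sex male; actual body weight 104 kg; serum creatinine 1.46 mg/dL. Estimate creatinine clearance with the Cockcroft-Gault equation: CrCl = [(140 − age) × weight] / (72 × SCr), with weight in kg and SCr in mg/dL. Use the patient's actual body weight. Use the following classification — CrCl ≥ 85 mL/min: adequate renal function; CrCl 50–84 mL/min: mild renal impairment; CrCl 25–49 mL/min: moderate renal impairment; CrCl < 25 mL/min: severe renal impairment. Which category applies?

moderate renal impairment

CrCl = (140 − 91) × 104 / (72 × 1.46) = 5096.0 / 105.12 ≈ 48.5 mL/min
48 mL/min falls in the 'moderate renal impairment' range.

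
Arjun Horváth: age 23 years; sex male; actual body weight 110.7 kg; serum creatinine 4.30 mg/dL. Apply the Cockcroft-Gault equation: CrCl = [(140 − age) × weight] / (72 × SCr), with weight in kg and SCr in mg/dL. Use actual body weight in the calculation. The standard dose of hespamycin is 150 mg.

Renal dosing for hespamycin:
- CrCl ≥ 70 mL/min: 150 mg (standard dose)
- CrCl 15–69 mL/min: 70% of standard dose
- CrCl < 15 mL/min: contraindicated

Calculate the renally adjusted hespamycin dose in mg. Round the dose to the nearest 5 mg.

105 mg

CrCl = (140 − 23) × 110.7 / (72 × 4.3) = 12951.9 / 309.60 ≈ 41.8 mL/min
CrCl ≈ 42 mL/min → bracket 15–69 mL/min.
70% of 150 mg = 105 mg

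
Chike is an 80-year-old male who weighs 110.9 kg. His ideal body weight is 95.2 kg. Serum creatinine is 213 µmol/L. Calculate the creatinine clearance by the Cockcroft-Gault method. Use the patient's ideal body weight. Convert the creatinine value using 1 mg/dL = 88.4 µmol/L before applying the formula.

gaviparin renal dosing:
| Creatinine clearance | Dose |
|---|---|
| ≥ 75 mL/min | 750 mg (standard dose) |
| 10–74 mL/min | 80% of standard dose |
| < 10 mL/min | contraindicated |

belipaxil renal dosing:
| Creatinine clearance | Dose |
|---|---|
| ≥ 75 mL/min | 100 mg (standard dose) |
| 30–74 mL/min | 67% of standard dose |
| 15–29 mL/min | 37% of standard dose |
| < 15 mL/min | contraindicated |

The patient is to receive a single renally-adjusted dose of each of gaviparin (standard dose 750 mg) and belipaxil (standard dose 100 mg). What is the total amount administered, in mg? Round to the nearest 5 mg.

SCr = 213 / 88.4 = 2.41 mg/dL
CrCl = (140 − 80) × 95.2 / (72 × 2.41) = 5712.0 / 173.52 ≈ 32.9 mL/min
CrCl ≈ 33 mL/min.
gaviparin: 10–74 mL/min → 80% of 750 mg = 600 mg.
belipaxil: 30–74 mL/min → 67% of 100 mg = 67 mg.
Total = 600 + 67 = 667 mg.

665 mg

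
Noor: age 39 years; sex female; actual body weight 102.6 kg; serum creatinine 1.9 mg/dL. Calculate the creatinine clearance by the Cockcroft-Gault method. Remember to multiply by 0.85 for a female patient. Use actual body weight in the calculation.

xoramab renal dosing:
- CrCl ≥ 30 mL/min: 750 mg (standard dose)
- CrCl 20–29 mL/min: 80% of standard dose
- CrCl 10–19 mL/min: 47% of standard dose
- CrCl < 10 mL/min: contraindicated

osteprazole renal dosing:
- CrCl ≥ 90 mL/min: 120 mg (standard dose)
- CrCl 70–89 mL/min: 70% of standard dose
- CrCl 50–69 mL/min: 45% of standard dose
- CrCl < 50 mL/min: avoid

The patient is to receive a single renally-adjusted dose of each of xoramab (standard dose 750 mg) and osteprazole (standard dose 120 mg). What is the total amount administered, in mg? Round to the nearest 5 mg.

CrCl = (140 − 39) × 102.6 / (72 × 1.9) × 0.85 = 10362.6 / 136.80 × 0.85 ≈ 64.4 mL/min
CrCl ≈ 64 mL/min.
xoramab: ≥ 30 mL/min → 100% of 750 mg = 750 mg.
osteprazole: 50–69 mL/min → 45% of 120 mg = 54 mg.
Total = 750 + 54 = 804 mg.

805 mg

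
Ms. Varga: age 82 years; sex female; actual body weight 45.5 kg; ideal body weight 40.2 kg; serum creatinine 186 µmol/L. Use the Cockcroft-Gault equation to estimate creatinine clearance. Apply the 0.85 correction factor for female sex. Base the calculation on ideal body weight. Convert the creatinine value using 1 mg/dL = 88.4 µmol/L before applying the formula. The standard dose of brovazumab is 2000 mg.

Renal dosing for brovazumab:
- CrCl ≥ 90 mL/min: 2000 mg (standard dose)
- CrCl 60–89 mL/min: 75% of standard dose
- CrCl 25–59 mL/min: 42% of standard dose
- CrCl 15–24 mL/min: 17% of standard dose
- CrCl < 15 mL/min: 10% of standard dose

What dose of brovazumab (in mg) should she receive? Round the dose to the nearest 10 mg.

200 mg

SCr = 186 / 88.4 = 2.104 mg/dL
CrCl = (140 − 82) × 40.2 / (72 × 2.104) × 0.85 = 2331.6 / 151.49 × 0.85 ≈ 13.1 mL/min
CrCl ≈ 13 mL/min → bracket < 15 mL/min.
10% of 2000 mg = 200 mg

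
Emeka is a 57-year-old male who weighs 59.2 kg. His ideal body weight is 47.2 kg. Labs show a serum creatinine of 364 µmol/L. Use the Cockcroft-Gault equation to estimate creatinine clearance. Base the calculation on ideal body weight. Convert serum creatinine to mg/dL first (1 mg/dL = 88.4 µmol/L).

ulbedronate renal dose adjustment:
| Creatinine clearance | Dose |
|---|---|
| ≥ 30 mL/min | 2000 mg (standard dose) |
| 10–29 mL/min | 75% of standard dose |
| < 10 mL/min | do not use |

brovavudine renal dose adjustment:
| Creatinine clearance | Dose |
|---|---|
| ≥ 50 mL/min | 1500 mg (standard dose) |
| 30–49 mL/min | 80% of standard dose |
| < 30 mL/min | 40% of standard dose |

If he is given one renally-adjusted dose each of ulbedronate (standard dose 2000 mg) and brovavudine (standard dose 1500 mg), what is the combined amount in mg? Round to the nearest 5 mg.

2100 mg

SCr = 364 / 88.4 = 4.118 mg/dL
CrCl = (140 − 57) × 47.2 / (72 × 4.118) = 3917.6 / 296.50 ≈ 13.2 mL/min
CrCl ≈ 13 mL/min.
ulbedronate: 10–29 mL/min → 75% of 2000 mg = 1500 mg.
brovavudine: < 30 mL/min → 40% of 1500 mg = 600 mg.
Total = 1500 + 600 = 2100 mg.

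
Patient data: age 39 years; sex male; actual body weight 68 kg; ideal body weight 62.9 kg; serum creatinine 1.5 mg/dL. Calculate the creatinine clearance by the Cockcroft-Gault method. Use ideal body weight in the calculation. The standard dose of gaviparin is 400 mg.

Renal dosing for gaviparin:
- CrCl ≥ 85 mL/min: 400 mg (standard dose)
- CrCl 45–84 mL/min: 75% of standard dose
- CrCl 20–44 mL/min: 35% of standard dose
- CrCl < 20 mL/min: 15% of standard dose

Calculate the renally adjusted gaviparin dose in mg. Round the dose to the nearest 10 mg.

300 mg

CrCl = (140 − 39) × 62.9 / (72 × 1.5) = 6352.9 / 108.00 ≈ 58.8 mL/min
CrCl ≈ 59 mL/min → bracket 45–84 mL/min.
75% of 400 mg = 300 mg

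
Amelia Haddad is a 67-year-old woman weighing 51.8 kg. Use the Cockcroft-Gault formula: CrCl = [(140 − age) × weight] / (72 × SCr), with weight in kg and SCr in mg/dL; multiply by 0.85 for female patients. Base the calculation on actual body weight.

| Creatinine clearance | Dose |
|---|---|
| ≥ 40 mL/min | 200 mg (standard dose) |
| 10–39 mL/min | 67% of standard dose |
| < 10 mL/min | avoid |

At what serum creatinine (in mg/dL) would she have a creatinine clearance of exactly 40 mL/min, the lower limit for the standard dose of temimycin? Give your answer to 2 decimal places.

1.12 mg/dL

Standard dose requires CrCl ≥ 40 mL/min.
Set (140 − 67) × 51.8 × 0.85 / (72 × SCr) = 40
SCr = (140 − 67) × 51.8 × 0.85 / (72 × 40) = 1.116 mg/dL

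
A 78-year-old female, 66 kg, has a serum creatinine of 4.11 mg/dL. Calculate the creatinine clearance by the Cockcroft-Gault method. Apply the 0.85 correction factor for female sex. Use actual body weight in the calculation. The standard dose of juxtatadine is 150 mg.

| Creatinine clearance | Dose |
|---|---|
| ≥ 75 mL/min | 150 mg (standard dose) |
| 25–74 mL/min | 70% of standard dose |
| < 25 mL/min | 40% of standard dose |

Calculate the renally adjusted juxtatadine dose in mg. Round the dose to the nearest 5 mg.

CrCl = (140 − 78) × 66 / (72 × 4.11) × 0.85 = 4092.0 / 295.92 × 0.85 ≈ 11.8 mL/min
CrCl ≈ 12 mL/min → bracket < 25 mL/min.
40% of 150 mg = 60 mg

60 mg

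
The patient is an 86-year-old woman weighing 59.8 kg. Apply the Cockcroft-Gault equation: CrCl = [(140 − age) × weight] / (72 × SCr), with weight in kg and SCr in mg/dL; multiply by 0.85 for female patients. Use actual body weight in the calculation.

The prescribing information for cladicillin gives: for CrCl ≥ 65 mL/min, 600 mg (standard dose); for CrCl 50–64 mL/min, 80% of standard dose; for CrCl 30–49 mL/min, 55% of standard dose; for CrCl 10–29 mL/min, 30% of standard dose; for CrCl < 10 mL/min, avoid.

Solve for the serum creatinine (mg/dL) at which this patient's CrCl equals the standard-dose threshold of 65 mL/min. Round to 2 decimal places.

0.59 mg/dL

Standard dose requires CrCl ≥ 65 mL/min.
Set (140 − 86) × 59.8 × 0.85 / (72 × SCr) = 65
SCr = (140 − 86) × 59.8 × 0.85 / (72 × 65) = 0.586 mg/dL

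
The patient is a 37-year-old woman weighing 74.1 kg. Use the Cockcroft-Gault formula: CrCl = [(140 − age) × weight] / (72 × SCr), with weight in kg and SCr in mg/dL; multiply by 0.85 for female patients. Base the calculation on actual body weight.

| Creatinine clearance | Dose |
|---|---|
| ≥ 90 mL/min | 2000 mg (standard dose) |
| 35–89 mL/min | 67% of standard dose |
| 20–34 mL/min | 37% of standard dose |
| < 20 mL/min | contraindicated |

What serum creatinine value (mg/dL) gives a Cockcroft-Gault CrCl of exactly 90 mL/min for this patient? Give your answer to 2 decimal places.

Standard dose requires CrCl ≥ 90 mL/min.
Set (140 − 37) × 74.1 × 0.85 / (72 × SCr) = 90
SCr = (140 − 37) × 74.1 × 0.85 / (72 × 90) = 1.001 mg/dL

1.00 mg/dL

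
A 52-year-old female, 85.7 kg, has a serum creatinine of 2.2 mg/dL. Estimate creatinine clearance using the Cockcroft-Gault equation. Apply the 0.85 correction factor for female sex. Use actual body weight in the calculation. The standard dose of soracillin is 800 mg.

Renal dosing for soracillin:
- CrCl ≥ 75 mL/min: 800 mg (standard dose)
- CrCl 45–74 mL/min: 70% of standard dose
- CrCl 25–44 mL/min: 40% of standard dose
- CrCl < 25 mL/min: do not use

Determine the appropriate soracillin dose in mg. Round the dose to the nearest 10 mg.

320 mg

CrCl = (140 − 52) × 85.7 / (72 × 2.2) × 0.85 = 7541.6 / 158.40 × 0.85 ≈ 40.5 mL/min
CrCl ≈ 40 mL/min → bracket 25–44 mL/min.
40% of 800 mg = 320 mg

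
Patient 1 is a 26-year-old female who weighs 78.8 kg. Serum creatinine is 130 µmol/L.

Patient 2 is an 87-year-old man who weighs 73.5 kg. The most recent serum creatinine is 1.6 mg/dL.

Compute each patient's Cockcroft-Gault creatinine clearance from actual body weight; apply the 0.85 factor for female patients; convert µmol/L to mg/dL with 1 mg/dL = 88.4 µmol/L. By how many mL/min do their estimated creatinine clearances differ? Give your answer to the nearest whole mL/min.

38 mL/min

Patient 1: SCr = 130 / 88.4 = 1.471 mg/dL
Patient 1: CrCl = (140 − 26) × 78.8 / (72 × 1.471) × 0.85 = 8983.2 / 105.91 × 0.85 ≈ 72.1 mL/min
Patient 2: CrCl = (140 − 87) × 73.5 / (72 × 1.6) = 3895.5 / 115.20 ≈ 33.8 mL/min
|72.1 − 33.8| = 38.3 mL/min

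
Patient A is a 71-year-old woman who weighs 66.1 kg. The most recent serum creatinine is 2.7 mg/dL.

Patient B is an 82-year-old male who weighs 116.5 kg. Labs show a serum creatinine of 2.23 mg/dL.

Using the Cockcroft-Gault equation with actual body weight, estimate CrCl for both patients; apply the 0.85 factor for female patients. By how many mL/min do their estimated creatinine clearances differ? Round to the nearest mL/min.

Patient A: CrCl = (140 − 71) × 66.1 / (72 × 2.7) × 0.85 = 4560.9 / 194.40 × 0.85 ≈ 19.9 mL/min
Patient B: CrCl = (140 − 82) × 116.5 / (72 × 2.23) = 6757.0 / 160.56 ≈ 42.1 mL/min
|19.9 − 42.1| = 22.2 mL/min

22 mL/min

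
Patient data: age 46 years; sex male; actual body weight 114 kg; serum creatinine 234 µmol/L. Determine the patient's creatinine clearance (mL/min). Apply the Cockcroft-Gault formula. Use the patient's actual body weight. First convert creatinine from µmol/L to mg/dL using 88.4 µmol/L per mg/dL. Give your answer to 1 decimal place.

56.2 mL/min

SCr = 234 / 88.4 = 2.647 mg/dL
CrCl = (140 − 46) × 114 / (72 × 2.647) = 10716.0 / 190.58 ≈ 56.2 mL/min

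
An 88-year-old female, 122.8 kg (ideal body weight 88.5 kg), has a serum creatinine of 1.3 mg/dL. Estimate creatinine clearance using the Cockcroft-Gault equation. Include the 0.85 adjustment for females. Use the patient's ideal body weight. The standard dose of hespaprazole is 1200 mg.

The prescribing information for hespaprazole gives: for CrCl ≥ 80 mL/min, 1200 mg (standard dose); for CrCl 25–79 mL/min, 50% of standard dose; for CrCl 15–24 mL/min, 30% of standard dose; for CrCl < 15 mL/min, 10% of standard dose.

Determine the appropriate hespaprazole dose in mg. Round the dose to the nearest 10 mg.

CrCl = (140 − 88) × 88.5 / (72 × 1.3) × 0.85 = 4602.0 / 93.60 × 0.85 ≈ 41.8 mL/min
CrCl ≈ 42 mL/min → bracket 25–79 mL/min.
50% of 1200 mg = 600 mg

600 mg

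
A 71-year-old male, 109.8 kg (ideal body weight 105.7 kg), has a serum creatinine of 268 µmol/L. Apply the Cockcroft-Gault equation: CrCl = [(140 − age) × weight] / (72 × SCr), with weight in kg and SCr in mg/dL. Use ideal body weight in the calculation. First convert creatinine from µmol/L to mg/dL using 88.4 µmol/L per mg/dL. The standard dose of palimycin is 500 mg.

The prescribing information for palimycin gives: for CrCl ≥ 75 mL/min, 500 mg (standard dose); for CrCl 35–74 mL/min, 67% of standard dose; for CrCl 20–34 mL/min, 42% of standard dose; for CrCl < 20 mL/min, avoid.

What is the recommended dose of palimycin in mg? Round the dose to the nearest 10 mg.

210 mg

SCr = 268 / 88.4 = 3.032 mg/dL
CrCl = (140 − 71) × 105.7 / (72 × 3.032) = 7293.3 / 218.30 ≈ 33.4 mL/min
CrCl ≈ 33 mL/min → bracket 20–34 mL/min.
42% of 500 mg = 210 mg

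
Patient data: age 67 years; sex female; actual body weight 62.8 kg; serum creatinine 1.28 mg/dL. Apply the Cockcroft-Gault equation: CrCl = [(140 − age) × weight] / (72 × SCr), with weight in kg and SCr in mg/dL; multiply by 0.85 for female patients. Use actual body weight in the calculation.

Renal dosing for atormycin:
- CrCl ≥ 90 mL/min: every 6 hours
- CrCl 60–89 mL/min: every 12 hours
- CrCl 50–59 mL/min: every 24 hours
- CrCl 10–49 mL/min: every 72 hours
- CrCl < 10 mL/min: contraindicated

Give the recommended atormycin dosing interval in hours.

every 72 hours

CrCl = (140 − 67) × 62.8 / (72 × 1.28) × 0.85 = 4584.4 / 92.16 × 0.85 ≈ 42.3 mL/min
CrCl ≈ 42 mL/min → bracket 10–49 mL/min → every 72 hours.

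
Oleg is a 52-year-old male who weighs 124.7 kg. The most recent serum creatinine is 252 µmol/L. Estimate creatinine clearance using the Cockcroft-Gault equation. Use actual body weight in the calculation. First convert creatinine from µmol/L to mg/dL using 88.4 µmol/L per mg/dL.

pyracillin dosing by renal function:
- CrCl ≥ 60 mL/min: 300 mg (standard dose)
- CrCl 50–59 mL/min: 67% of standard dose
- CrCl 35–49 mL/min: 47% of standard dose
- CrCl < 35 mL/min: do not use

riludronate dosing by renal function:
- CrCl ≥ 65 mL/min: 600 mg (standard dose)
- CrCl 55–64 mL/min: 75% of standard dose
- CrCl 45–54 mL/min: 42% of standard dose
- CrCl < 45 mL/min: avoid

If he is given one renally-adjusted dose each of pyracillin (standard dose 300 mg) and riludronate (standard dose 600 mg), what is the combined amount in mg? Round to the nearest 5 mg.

455 mg

SCr = 252 / 88.4 = 2.851 mg/dL
CrCl = (140 − 52) × 124.7 / (72 × 2.851) = 10973.6 / 205.27 ≈ 53.5 mL/min
CrCl ≈ 53 mL/min.
pyracillin: 50–59 mL/min → 67% of 300 mg = 201 mg.
riludronate: 45–54 mL/min → 42% of 600 mg = 252 mg.
Total = 201 + 252 = 453 mg.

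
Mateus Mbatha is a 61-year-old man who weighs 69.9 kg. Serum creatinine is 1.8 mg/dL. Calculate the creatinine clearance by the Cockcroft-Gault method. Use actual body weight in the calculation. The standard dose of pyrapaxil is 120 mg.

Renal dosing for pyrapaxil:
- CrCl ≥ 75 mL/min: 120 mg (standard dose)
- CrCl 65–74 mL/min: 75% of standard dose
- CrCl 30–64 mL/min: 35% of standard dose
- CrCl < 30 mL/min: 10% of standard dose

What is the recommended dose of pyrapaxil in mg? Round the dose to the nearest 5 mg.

CrCl = (140 − 61) × 69.9 / (72 × 1.8) = 5522.1 / 129.60 ≈ 42.6 mL/min
CrCl ≈ 43 mL/min → bracket 30–64 mL/min.
35% of 120 mg = 42 mg → 40 mg

40 mg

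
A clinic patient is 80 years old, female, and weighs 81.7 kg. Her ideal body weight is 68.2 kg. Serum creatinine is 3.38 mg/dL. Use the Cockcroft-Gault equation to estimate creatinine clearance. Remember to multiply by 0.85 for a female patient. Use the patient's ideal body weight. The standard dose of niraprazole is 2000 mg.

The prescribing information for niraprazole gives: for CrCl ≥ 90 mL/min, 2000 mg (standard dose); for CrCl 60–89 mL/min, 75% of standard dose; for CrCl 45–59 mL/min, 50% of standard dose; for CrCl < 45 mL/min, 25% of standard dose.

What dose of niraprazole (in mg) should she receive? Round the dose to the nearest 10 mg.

CrCl = (140 − 80) × 68.2 / (72 × 3.38) × 0.85 = 4092.0 / 243.36 × 0.85 ≈ 14.3 mL/min
CrCl ≈ 14 mL/min → bracket < 45 mL/min.
25% of 2000 mg = 500 mg

500 mg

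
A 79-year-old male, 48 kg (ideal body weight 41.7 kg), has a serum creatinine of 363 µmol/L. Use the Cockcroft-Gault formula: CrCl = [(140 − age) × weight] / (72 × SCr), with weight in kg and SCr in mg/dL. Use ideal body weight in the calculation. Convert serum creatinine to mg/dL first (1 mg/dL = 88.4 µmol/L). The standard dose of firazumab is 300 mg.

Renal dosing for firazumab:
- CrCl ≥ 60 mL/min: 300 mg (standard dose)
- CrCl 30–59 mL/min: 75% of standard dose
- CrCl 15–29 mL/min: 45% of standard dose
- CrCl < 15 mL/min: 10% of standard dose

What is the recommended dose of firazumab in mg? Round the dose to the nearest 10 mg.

SCr = 363 / 88.4 = 4.106 mg/dL
CrCl = (140 − 79) × 41.7 / (72 × 4.106) = 2543.7 / 295.63 ≈ 8.6 mL/min
CrCl ≈ 9 mL/min → bracket < 15 mL/min.
10% of 300 mg = 30 mg

30 mg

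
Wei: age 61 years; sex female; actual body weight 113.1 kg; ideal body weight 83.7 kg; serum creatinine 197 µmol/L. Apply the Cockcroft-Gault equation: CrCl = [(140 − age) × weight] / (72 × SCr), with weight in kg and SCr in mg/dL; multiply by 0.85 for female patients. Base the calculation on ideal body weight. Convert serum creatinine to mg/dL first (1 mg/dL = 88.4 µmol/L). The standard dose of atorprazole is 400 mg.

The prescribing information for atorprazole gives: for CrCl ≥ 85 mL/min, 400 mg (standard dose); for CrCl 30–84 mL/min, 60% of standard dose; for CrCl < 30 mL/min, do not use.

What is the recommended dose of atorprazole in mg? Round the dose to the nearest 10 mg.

SCr = 197 / 88.4 = 2.229 mg/dL
CrCl = (140 − 61) × 83.7 / (72 × 2.229) × 0.85 = 6612.3 / 160.49 × 0.85 ≈ 35.0 mL/min
CrCl ≈ 35 mL/min → bracket 30–84 mL/min.
60% of 400 mg = 240 mg

240 mg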